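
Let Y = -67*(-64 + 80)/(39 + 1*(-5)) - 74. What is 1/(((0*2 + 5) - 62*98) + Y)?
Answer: -17/105001 ≈ -0.00016190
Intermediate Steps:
Y = -1794/17 (Y = -1072/(39 - 5) - 74 = -1072/34 - 74 = -67*8/17 - 74 = -536/17 - 74 = -1794/17 ≈ -105.53)
1/(((0*2 + 5) - 62*98) + Y) = 1/(((0*2 + 5) - 62*98) - 1794/17) = 1/(((0 + 5) - 6076) - 1794/17) = 1/((5 - 6076) - 1794/17) = 1/(-6071 - 1794/17) = 1/(-105001/17) = -17/105001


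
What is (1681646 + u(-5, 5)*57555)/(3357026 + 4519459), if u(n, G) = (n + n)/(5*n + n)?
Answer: 1700831/7876485 ≈ 0.21594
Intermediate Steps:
u(n, G) = ⅓ (u(n, G) = (2*n)/((6*n)) = (2*n)*(1/(6*n)) = ⅓)
(1681646 + u(-5, 5)*57555)/(3357026 + 4519459) = (1681646 + (⅓)*57555)/(3357026 + 4519459) = (1681646 + 19185)/7876485 = 1700831*(1/7876485) = 1700831/7876485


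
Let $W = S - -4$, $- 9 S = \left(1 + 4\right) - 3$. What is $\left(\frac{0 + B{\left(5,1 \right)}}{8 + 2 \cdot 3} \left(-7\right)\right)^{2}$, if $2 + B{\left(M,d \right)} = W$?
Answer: $\frac{64}{81} \approx 0.79012$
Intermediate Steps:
$S = - \frac{2}{9}$ ($S = - \frac{\left(1 + 4\right) - 3}{9} = - \frac{5 - 3}{9} = \left(- \frac{1}{9}\right) 2 = - \frac{2}{9} \approx -0.22222$)
$W = \frac{34}{9}$ ($W = - \frac{2}{9} - -4 = - \frac{2}{9} + 4 = \frac{34}{9} \approx 3.7778$)
$B{\left(M,d \right)} = \frac{16}{9}$ ($B{\left(M,d \right)} = -2 + \frac{34}{9} = \frac{16}{9}$)
$\left(\frac{0 + B{\left(5,1 \right)}}{8 + 2 \cdot 3} \left(-7\right)\right)^{2} = \left(\frac{0 + \frac{16}{9}}{8 + 2 \cdot 3} \left(-7\right)\right)^{2} = \left(\frac{16}{9 \left(8 + 6\right)} \left(-7\right)\right)^{2} = \left(\frac{16}{9 \cdot 14} \left(-7\right)\right)^{2} = \left(\frac{16}{9} \cdot \frac{1}{14} \left(-7\right)\right)^{2} = \left(\frac{8}{63} \left(-7\right)\right)^{2} = \left(- \frac{8}{9}\right)^{2} = \frac{64}{81}$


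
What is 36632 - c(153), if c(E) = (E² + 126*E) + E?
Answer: -6208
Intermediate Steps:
c(E) = E² + 127*E
36632 - c(153) = 36632 - 153*(127 + 153) = 36632 - 153*280 = 36632 - 1*42840 = 36632 - 42840 = -6208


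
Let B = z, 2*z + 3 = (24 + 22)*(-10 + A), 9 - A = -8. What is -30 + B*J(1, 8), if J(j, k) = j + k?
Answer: 2811/2 ≈ 1405.5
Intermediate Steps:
A = 17 (A = 9 - 1*(-8) = 9 + 8 = 17)
z = 319/2 (z = -3/2 + ((24 + 22)*(-10 + 17))/2 = -3/2 + (46*7)/2 = -3/2 + (1/2)*322 = -3/2 + 161 = 319/2 ≈ 159.50)
B = 319/2 ≈ 159.50
-30 + B*J(1, 8) = -30 + 319*(1 + 8)/2 = -30 + (319/2)*9 = -30 + 2871/2 = 2811/2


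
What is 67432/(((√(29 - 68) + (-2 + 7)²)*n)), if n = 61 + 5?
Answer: 210725/5478 - 8429*I*√39/5478 ≈ 38.468 - 9.6092*I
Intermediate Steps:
n = 66
67432/(((√(29 - 68) + (-2 + 7)²)*n)) = 67432/(((√(29 - 68) + (-2 + 7)²)*66)) = 67432/(((√(-39) + 5²)*66)) = 67432/(((I*√39 + 25)*66)) = 67432/(((25 + I*√39)*66)) = 67432/(1650 + 66*I*√39)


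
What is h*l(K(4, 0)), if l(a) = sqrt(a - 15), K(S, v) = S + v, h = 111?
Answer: 111*I*sqrt(11) ≈ 368.15*I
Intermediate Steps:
l(a) = sqrt(-15 + a)
h*l(K(4, 0)) = 111*sqrt(-15 + (4 + 0)) = 111*sqrt(-15 + 4) = 111*sqrt(-11) = 111*(I*sqrt(11)) = 111*I*sqrt(11)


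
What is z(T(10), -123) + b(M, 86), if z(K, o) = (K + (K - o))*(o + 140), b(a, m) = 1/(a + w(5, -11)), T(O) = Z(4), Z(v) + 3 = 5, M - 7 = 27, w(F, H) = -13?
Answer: 45340/21 ≈ 2159.0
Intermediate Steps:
M = 34 (M = 7 + 27 = 34)
Z(v) = 2 (Z(v) = -3 + 5 = 2)
T(O) = 2
b(a, m) = 1/(-13 + a) (b(a, m) = 1/(a - 13) = 1/(-13 + a))
z(K, o) = (140 + o)*(-o + 2*K) (z(K, o) = (-o + 2*K)*(140 + o) = (140 + o)*(-o + 2*K))
z(T(10), -123) + b(M, 86) = (-1*(-123)² - 140*(-123) + 280*2 + 2*2*(-123)) + 1/(-13 + 34) = (-1*15129 + 17220 + 560 - 492) + 1/21 = (-15129 + 17220 + 560 - 492) + 1/21 = 2159 + 1/21 = 45340/21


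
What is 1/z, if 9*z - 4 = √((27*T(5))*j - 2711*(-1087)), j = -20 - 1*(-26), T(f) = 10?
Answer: -36/2948461 + 63*√60173/2948461 ≈ 0.0052292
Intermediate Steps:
j = 6 (j = -20 + 26 = 6)
z = 4/9 + 7*√60173/9 (z = 4/9 + √((27*10)*6 - 2711*(-1087))/9 = 4/9 + √(270*6 + 2946857)/9 = 4/9 + √(1620 + 2946857)/9 = 4/9 + √2948477/9 = 4/9 + (7*√60173)/9 = 4/9 + 7*√60173/9 ≈ 191.23)
1/z = 1/(4/9 + 7*√60173/9)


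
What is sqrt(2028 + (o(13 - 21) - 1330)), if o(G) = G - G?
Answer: sqrt(698) ≈ 26.420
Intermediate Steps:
o(G) = 0
sqrt(2028 + (o(13 - 21) - 1330)) = sqrt(2028 + (0 - 1330)) = sqrt(2028 - 1330) = sqrt(698)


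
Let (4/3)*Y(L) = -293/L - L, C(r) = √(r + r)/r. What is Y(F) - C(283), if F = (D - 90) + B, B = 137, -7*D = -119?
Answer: -13167/256 - √566/283 ≈ -51.518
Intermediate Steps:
D = 17 (D = -⅐*(-119) = 17)
F = 64 (F = (17 - 90) + 137 = -73 + 137 = 64)
C(r) = √2/√r (C(r) = √(2*r)/r = (√2*√r)/r = √2/√r)
Y(L) = -879/(4*L) - 3*L/4 (Y(L) = 3*(-293/L - L)/4 = 3*(-L - 293/L)/4 = -879/(4*L) - 3*L/4)
Y(F) - C(283) = (¾)*(-293 - 1*64²)/64 - √2/√283 = (¾)*(1/64)*(-293 - 1*4096) - √2*√283/283 = (¾)*(1/64)*(-293 - 4096) - √566/283 = (¾)*(1/64)*(-4389) - √566/283 = -13167/256 - √566/283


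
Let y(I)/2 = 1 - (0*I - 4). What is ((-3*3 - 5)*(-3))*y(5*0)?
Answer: 420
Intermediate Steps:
y(I) = 10 (y(I) = 2*(1 - (0*I - 4)) = 2*(1 - (0 - 4)) = 2*(1 - 1*(-4)) = 2*(1 + 4) = 2*5 = 10)
((-3*3 - 5)*(-3))*y(5*0) = ((-3*3 - 5)*(-3))*10 = ((-9 - 5)*(-3))*10 = -14*(-3)*10 = 42*10 = 420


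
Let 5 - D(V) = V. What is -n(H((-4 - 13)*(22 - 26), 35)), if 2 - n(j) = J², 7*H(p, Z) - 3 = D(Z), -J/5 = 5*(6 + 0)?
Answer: 22498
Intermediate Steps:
J = -150 (J = -25*(6 + 0) = -25*6 = -5*30 = -150)
D(V) = 5 - V
H(p, Z) = 8/7 - Z/7 (H(p, Z) = 3/7 + (5 - Z)/7 = 3/7 + (5/7 - Z/7) = 8/7 - Z/7)
n(j) = -22498 (n(j) = 2 - 1*(-150)² = 2 - 1*22500 = 2 - 22500 = -22498)
-n(H((-4 - 13)*(22 - 26), 35)) = -1*(-22498) = 22498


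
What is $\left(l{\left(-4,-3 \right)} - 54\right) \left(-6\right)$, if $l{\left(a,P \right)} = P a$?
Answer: $252$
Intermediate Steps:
$\left(l{\left(-4,-3 \right)} - 54\right) \left(-6\right) = \left(\left(-3\right) \left(-4\right) - 54\right) \left(-6\right) = \left(12 - 54\right) \left(-6\right) = \left(-42\right) \left(-6\right) = 252$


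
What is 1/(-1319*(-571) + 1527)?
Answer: 1/754676 ≈ 1.3251e-6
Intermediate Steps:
1/(-1319*(-571) + 1527) = 1/(753149 + 1527) = 1/754676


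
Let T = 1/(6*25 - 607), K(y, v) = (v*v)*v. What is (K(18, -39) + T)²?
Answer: 734886169958656/208849 ≈ 3.5187e+9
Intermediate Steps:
K(y, v) = v³ (K(y, v) = v²*v = v³)
T = -1/457 (T = 1/(150 - 607) = 1/(-457) = -1/457 ≈ -0.0021882)
(K(18, -39) + T)² = ((-39)³ - 1/457)² = (-59319 - 1/457)² = (-27108784/457)² = 734886169958656/208849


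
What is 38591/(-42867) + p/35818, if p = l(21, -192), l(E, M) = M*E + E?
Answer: -1554191975/1535410206 ≈ -1.0122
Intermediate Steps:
l(E, M) = E + E*M (l(E, M) = E*M + E = E + E*M)
p = -4011 (p = 21*(1 - 192) = 21*(-191) = -4011)
38591/(-42867) + p/35818 = 38591/(-42867) - 4011/35818 = 38591*(-1/42867) - 4011*1/35818 = -38591/42867 - 4011/35818 = -1554191975/1535410206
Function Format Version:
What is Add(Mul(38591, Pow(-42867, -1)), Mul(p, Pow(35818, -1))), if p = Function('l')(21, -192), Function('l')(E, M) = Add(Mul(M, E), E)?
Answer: Rational(-1554191975, 1535410206) ≈ -1.0122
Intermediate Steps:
Function('l')(E, M) = Add(E, Mul(E, M)) (Function('l')(E, M) = Add(Mul(E, M), E) = Add(E, Mul(E, M)))
p = -4011 (p = Mul(21, Add(1, -192)) = Mul(21, -191) = -4011)
Add(Mul(38591, Pow(-42867, -1)), Mul(p, Pow(35818, -1))) = Add(Mul(38591, Pow(-42867, -1)), Mul(-4011, Pow(35818, -1))) = Add(Mul(38591, Rational(-1, 42867)), Mul(-4011, Rational(1, 35818))) = Add(Rational(-38591, 42867), Rational(-4011, 35818)) = Rational(-1554191975, 1535410206)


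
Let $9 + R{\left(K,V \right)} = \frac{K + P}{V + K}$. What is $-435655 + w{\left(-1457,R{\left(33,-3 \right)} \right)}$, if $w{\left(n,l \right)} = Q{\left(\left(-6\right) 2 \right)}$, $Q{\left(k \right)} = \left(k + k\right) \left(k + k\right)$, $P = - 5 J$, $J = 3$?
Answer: $-435079$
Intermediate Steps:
$P = -15$ ($P = \left(-5\right) 3 = -15$)
$Q{\left(k \right)} = 4 k^{2}$ ($Q{\left(k \right)} = 2 k 2 k = 4 k^{2}$)
$R{\left(K,V \right)} = -9 + \frac{-15 + K}{K + V}$ ($R{\left(K,V \right)} = -9 + \frac{K - 15}{V + K} = -9 + \frac{-15 + K}{K + V}$)
$w{\left(n,l \right)} = 576$ ($w{\left(n,l \right)} = 4 \left(\left(-6\right) 2\right)^{2} = 4 \left(-12\right)^{2} = 4 \cdot 144 = 576$)
$-435655 + w{\left(-1457,R{\left(33,-3 \right)} \right)} = -435655 + 576 = -435079$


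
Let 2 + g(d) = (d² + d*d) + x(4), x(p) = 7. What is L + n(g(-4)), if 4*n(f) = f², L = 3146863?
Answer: 12588821/4 ≈ 3.1472e+6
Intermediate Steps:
g(d) = 5 + 2*d² (g(d) = -2 + ((d² + d*d) + 7) = -2 + ((d² + d²) + 7) = -2 + (2*d² + 7) = -2 + (7 + 2*d²) = 5 + 2*d²)
n(f) = f²/4
L + n(g(-4)) = 3146863 + (5 + 2*(-4)²)²/4 = 3146863 + (5 + 2*16)²/4 = 3146863 + (5 + 32)²/4 = 3146863 + (¼)*37² = 3146863 + (¼)*1369 = 3146863 + 1369/4 = 12588821/4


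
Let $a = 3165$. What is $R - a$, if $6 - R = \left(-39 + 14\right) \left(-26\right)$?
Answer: $-3809$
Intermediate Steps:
$R = -644$ ($R = 6 - \left(-39 + 14\right) \left(-26\right) = 6 - \left(-25\right) \left(-26\right) = 6 - 650 = -644$)
$R - a = -644 - 3165 = -3809$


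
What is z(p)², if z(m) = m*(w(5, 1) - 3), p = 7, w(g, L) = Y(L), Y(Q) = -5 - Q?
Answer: 3969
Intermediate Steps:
w(g, L) = -5 - L
z(m) = -9*m (z(m) = m*((-5 - 1*1) - 3) = m*((-5 - 1) - 3) = m*(-6 - 3) = m*(-9) = -9*m)
z(p)² = (-9*7)² = (-63)² = 3969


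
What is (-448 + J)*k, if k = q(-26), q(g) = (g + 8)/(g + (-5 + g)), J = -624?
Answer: -6432/19 ≈ -338.53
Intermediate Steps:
q(g) = (8 + g)/(-5 + 2*g)
k = 6/19 (k = (8 - 26)/(-5 + 2*(-26)) = -18/(-5 - 52) = -18/(-57) = -1/57*(-18) = 6/19 ≈ 0.31579)
(-448 + J)*k = (-448 - 624)*(6/19) = -1072*6/19 = -6432/19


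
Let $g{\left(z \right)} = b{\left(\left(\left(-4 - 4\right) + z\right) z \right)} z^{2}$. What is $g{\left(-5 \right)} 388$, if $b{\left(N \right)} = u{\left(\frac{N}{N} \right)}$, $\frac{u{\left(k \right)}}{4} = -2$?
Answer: $-77600$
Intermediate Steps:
$u{\left(k \right)} = -8$ ($u{\left(k \right)} = 4 \left(-2\right) = -8$)
$b{\left(N \right)} = -8$
$g{\left(z \right)} = - 8 z^{2}$
$g{\left(-5 \right)} 388 = - 8 \left(-5\right)^{2} \cdot 388 = \left(-8\right) 25 \cdot 388 = \left(-200\right) 388 = -77600$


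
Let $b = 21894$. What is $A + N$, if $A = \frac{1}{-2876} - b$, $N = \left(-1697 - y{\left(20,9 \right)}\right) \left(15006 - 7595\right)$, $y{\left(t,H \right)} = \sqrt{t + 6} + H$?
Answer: $- \frac{36424712561}{2876} - 7411 \sqrt{26} \approx -1.2703 \cdot 10^{7}$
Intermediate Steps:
$y{\left(t,H \right)} = H + \sqrt{6 + t}$ ($y{\left(t,H \right)} = \sqrt{6 + t} + H = H + \sqrt{6 + t}$)
$N = -12643166 - 7411 \sqrt{26}$ ($N = \left(-1697 - \left(9 + \sqrt{6 + 20}\right)\right) \left(15006 - 7595\right) = \left(-1697 - \left(9 + \sqrt{26}\right)\right) 7411 = \left(-1706 - \sqrt{26}\right) 7411 = -12643166 - 7411 \sqrt{26} \approx -1.2681 \cdot 10^{7}$)
$A = - \frac{62967145}{2876}$ ($A = \frac{1}{-2876} - 21894 = - \frac{1}{2876} - 21894 = - \frac{62967145}{2876} \approx -21894.0$)
$A + N = - \frac{62967145}{2876} - \left(12643166 + 7411 \sqrt{26}\right) = - \frac{36424712561}{2876} - 7411 \sqrt{26}$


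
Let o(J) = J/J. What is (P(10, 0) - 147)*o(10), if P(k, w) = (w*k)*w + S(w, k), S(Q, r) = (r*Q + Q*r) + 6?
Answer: -141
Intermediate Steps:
o(J) = 1
S(Q, r) = 6 + 2*Q*r (S(Q, r) = (Q*r + Q*r) + 6 = 2*Q*r + 6 = 6 + 2*Q*r)
P(k, w) = 6 + k*w² + 2*k*w (P(k, w) = (w*k)*w + (6 + 2*w*k) = (k*w)*w + (6 + 2*k*w) = k*w² + (6 + 2*k*w) = 6 + k*w² + 2*k*w)
(P(10, 0) - 147)*o(10) = ((6 + 10*0² + 2*10*0) - 147)*1 = ((6 + 10*0 + 0) - 147)*1 = ((6 + 0 + 0) - 147)*1 = (6 - 147)*1 = -141*1 = -141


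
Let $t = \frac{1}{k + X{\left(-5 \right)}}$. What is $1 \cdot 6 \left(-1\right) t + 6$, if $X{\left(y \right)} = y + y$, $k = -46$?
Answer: $\frac{171}{28} \approx 6.1071$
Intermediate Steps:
$X{\left(y \right)} = 2 y$
$t = - \frac{1}{56}$ ($t = \frac{1}{-46 + 2 \left(-5\right)} = \frac{1}{-46 - 10} = \frac{1}{-56} = - \frac{1}{56} \approx -0.017857$)
$1 \cdot 6 \left(-1\right) t + 6 = 1 \cdot 6 \left(-1\right) \left(- \frac{1}{56}\right) + 6 = 6 \left(-1\right) \left(- \frac{1}{56}\right) + 6 = \left(-6\right) \left(- \frac{1}{56}\right) + 6 = \frac{3}{28} + 6 = \frac{171}{28}$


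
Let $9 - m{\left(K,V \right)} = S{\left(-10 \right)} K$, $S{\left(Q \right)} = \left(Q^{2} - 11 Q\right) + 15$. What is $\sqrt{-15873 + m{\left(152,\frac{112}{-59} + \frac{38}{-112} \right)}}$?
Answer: $4 i \sqrt{3129} \approx 223.75 i$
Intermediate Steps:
$S{\left(Q \right)} = 15 + Q^{2} - 11 Q$
$m{\left(K,V \right)} = 9 - 225 K$ ($m{\left(K,V \right)} = 9 - \left(15 + \left(-10\right)^{2} - -110\right) K = 9 - \left(15 + 100 + 110\right) K = 9 - 225 K$)
$\sqrt{-15873 + m{\left(152,\frac{112}{-59} + \frac{38}{-112} \right)}} = \sqrt{-15873 + \left(9 - 34200\right)} = \sqrt{-15873 - 34191} = \sqrt{-50064} = 4 i \sqrt{3129}$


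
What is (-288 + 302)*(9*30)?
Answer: 3780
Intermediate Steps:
(-288 + 302)*(9*30) = 14*270 = 3780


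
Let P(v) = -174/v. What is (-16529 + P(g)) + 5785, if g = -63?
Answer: -225566/21 ≈ -10741.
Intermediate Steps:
(-16529 + P(g)) + 5785 = (-16529 - 174/(-63)) + 5785 = (-16529 - 174*(-1/63)) + 5785 = (-16529 + 58/21) + 5785 = -347051/21 + 5785 = -225566/21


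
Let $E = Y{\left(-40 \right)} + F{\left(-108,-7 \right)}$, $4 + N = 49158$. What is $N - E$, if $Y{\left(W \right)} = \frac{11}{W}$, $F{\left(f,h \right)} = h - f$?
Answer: $\frac{1962131}{40} \approx 49053.0$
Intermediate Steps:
$N = 49154$ ($N = -4 + 49158 = 49154$)
$E = \frac{4029}{40}$ ($E = \frac{11}{-40} - -101 = 11 \left(- \frac{1}{40}\right) + \left(-7 + 108\right) = - \frac{11}{40} + 101 = \frac{4029}{40} \approx 100.72$)
$N - E = 49154 - \frac{4029}{40} = \frac{1962131}{40}$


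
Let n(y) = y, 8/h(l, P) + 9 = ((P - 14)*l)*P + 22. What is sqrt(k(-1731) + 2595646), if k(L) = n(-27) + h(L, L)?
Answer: 5*sqrt(177402642734953177503357)/1307162483 ≈ 1611.1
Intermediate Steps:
h(l, P) = 8/(13 + P*l*(-14 + P)) (h(l, P) = 8/(-9 + (((P - 14)*l)*P + 22)) = 8/(-9 + (((-14 + P)*l)*P + 22)) = 8/(-9 + ((l*(-14 + P))*P + 22)) = 8/(-9 + (P*l*(-14 + P) + 22)) = 8/(-9 + (22 + P*l*(-14 + P))) = 8/(13 + P*l*(-14 + P)))
k(L) = -27 + 8/(13 + L**3 - 14*L**2) (k(L) = -27 + 8/(13 + L*L**2 - 14*L*L) = -27 + 8/(13 + L**3 - 14*L**2))
sqrt(k(-1731) + 2595646) = sqrt((-343 - 27*(-1731)**3 + 378*(-1731)**2)/(13 + (-1731)**3 - 14*(-1731)**2) + 2595646) = sqrt((-343 - 27*(-5186700891) + 378*2996361)/(13 - 5186700891 - 14*2996361) + 2595646) = sqrt((-343 + 140040924057 + 1132624458)/(13 - 5186700891 - 41949054) + 2595646) = sqrt(141173548172/(-5228649932) + 2595646) = sqrt(-1/5228649932*141173548172 + 2595646) = sqrt(-35293387043/1307162483 + 2595646) = sqrt(3392895776961975/1307162483) = 5*sqrt(177402642734953177503357)/1307162483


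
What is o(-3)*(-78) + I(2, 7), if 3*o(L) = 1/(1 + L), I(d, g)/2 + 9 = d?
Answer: -1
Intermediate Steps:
I(d, g) = -18 + 2*d
o(L) = 1/(3*(1 + L))
o(-3)*(-78) + I(2, 7) = (1/(3*(1 - 3)))*(-78) + (-18 + 2*2) = ((1/3)/(-2))*(-78) + (-18 + 4) = ((1/3)*(-1/2))*(-78) - 14 = -1/6*(-78) - 14 = 13 - 14 = -1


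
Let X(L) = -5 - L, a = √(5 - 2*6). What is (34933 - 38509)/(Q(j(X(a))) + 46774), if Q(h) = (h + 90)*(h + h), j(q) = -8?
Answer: -596/7577 ≈ -0.078659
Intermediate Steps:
a = I*√7 (a = √(5 - 12) = √(-7) = I*√7 ≈ 2.6458*I)
Q(h) = 2*h*(90 + h) (Q(h) = (90 + h)*(2*h) = 2*h*(90 + h))
(34933 - 38509)/(Q(j(X(a))) + 46774) = (34933 - 38509)/(2*(-8)*(90 - 8) + 46774) = -3576/(2*(-8)*82 + 46774) = -3576/(-1312 + 46774) = -3576/45462 = -3576*1/45462 = -596/7577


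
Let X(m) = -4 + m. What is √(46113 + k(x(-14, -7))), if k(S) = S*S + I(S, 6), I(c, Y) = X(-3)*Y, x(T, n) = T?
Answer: √46267 ≈ 215.10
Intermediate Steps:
I(c, Y) = -7*Y (I(c, Y) = (-4 - 3)*Y = -7*Y)
k(S) = -42 + S² (k(S) = S*S - 7*6 = S² - 42 = -42 + S²)
√(46113 + k(x(-14, -7))) = √(46113 + (-42 + (-14)²)) = √(46113 + (-42 + 196)) = √(46113 + 154) = √46267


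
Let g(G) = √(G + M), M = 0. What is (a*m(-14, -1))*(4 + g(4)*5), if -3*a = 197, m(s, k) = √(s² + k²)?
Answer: -2758*√197/3 ≈ -12903.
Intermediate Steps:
g(G) = √G (g(G) = √(G + 0) = √G)
m(s, k) = √(k² + s²)
a = -197/3 (a = -⅓*197 = -197/3 ≈ -65.667)
(a*m(-14, -1))*(4 + g(4)*5) = (-197*√((-1)² + (-14)²)/3)*(4 + √4*5) = (-197*√(1 + 196)/3)*(4 + 2*5) = (-197*√197/3)*(4 + 10) = -197*√197/3*14 = -2758*√197/3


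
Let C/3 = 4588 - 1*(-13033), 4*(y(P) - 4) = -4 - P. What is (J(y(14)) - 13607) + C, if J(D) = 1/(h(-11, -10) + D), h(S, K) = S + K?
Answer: 1688006/43 ≈ 39256.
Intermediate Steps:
h(S, K) = K + S
y(P) = 3 - P/4 (y(P) = 4 + (-4 - P)/4 = 4 + (-1 - P/4) = 3 - P/4)
J(D) = 1/(-21 + D) (J(D) = 1/((-10 - 11) + D) = 1/(-21 + D))
C = 52863 (C = 3*(4588 - 1*(-13033)) = 3*(4588 + 13033) = 3*17621 = 52863)
(J(y(14)) - 13607) + C = (1/(-21 + (3 - ¼*14)) - 13607) + 52863 = (1/(-21 + (3 - 7/2)) - 13607) + 52863 = (1/(-21 - ½) - 13607) + 52863 = (1/(-43/2) - 13607) + 52863 = (-2/43 - 13607) + 52863 = -585103/43 + 52863 = 1688006/43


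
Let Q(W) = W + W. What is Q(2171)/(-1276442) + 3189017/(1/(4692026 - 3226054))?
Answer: 2983689320764434633/638221 ≈ 4.6750e+12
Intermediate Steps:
Q(W) = 2*W
Q(2171)/(-1276442) + 3189017/(1/(4692026 - 3226054)) = (2*2171)/(-1276442) + 3189017/(1/(4692026 - 3226054)) = 4342*(-1/1276442) + 3189017/(1/1465972) = -2171/638221 + 3189017/(1/1465972) = -2171/638221 + 3189017*1465972 = -2171/638221 + 4675009629524 = 2983689320764434633/638221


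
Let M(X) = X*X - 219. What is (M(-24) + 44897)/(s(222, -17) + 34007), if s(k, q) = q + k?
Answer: 22627/17106 ≈ 1.3228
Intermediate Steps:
s(k, q) = k + q
M(X) = -219 + X² (M(X) = X² - 219 = -219 + X²)
(M(-24) + 44897)/(s(222, -17) + 34007) = ((-219 + (-24)²) + 44897)/((222 - 17) + 34007) = ((-219 + 576) + 44897)/(205 + 34007) = (357 + 44897)/34212 = 45254*(1/34212) = 22627/17106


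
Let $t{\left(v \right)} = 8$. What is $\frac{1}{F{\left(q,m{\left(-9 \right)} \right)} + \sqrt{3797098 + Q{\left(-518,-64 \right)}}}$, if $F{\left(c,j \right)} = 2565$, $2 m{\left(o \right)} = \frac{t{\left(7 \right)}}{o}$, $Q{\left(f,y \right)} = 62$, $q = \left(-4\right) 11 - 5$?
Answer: $\frac{171}{185471} - \frac{2 \sqrt{949290}}{2782065} \approx 0.00022155$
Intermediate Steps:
$q = -49$ ($q = -44 - 5 = -49$)
$m{\left(o \right)} = \frac{4}{o}$ ($m{\left(o \right)} = \frac{8 \frac{1}{o}}{2} = \frac{4}{o}$)
$\frac{1}{F{\left(q,m{\left(-9 \right)} \right)} + \sqrt{3797098 + Q{\left(-518,-64 \right)}}} = \frac{1}{2565 + \sqrt{3797098 + 62}} = \frac{1}{2565 + \sqrt{3797160}} = \frac{1}{2565 + 2 \sqrt{949290}}$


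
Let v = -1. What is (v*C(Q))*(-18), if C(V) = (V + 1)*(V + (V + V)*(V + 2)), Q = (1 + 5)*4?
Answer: 572400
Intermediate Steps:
Q = 24 (Q = 6*4 = 24)
C(V) = (1 + V)*(V + 2*V*(2 + V)) (C(V) = (1 + V)*(V + (2*V)*(2 + V)) = (1 + V)*(V + 2*V*(2 + V)))
(v*C(Q))*(-18) = -24*(5 + 2*24² + 7*24)*(-18) = -24*(5 + 2*576 + 168)*(-18) = -24*(5 + 1152 + 168)*(-18) = -24*1325*(-18) = -1*31800*(-18) = -31800*(-18) = 572400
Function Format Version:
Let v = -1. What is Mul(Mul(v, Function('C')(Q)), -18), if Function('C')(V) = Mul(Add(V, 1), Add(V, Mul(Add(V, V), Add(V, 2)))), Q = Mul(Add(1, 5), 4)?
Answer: 572400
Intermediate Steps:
Q = 24 (Q = Mul(6, 4) = 24)
Function('C')(V) = Mul(Add(1, V), Add(V, Mul(2, V, Add(2, V)))) (Function('C')(V) = Mul(Add(1, V), Add(V, Mul(Mul(2, V), Add(2, V)))) = Mul(Add(1, V), Add(V, Mul(2, V, Add(2, V)))))
Mul(Mul(v, Function('C')(Q)), -18) = Mul(Mul(-1, Mul(24, Add(5, Mul(2, Pow(24, 2)), Mul(7, 24)))), -18) = Mul(Mul(-1, Mul(24, Add(5, Mul(2, 576), 168))), -18) = Mul(Mul(-1, Mul(24, Add(5, 1152, 168))), -18) = Mul(Mul(-1, Mul(24, 1325)), -18) = Mul(Mul(-1, 31800), -18) = Mul(-31800, -18) = 572400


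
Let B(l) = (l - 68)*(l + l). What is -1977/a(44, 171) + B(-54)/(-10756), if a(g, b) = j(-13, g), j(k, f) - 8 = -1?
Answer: -5339211/18823 ≈ -283.65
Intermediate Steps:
j(k, f) = 7 (j(k, f) = 8 - 1 = 7)
a(g, b) = 7
B(l) = 2*l*(-68 + l) (B(l) = (-68 + l)*(2*l) = 2*l*(-68 + l))
-1977/a(44, 171) + B(-54)/(-10756) = -1977/7 + (2*(-54)*(-68 - 54))/(-10756) = -1977*1/7 + (2*(-54)*(-122))*(-1/10756) = -1977/7 + 13176*(-1/10756) = -1977/7 - 3294/2689 = -5339211/18823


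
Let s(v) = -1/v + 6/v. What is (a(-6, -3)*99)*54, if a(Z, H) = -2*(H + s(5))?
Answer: 21384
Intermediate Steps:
s(v) = 5/v
a(Z, H) = -2 - 2*H (a(Z, H) = -2*(H + 5/5) = -2*(H + 5*(⅕)) = -2*(H + 1) = -2*(1 + H) = -2 - 2*H)
(a(-6, -3)*99)*54 = ((-2 - 2*(-3))*99)*54 = ((-2 + 6)*99)*54 = (4*99)*54 = 396*54 = 21384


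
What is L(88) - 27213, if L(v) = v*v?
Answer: -19469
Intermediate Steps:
L(v) = v²
L(88) - 27213 = 88² - 27213 = 7744 - 27213 = -19469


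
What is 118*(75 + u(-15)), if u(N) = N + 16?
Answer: 8968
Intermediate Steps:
u(N) = 16 + N
118*(75 + u(-15)) = 118*(75 + (16 - 15)) = 118*(75 + 1) = 118*76 = 8968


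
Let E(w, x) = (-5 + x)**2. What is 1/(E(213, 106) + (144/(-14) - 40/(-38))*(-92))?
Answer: 133/1469709 ≈ 9.0494e-5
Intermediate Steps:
1/(E(213, 106) + (144/(-14) - 40/(-38))*(-92)) = 1/((-5 + 106)**2 + (144/(-14) - 40/(-38))*(-92)) = 1/(101**2 + (144*(-1/14) - 40*(-1/38))*(-92)) = 1/(10201 + (-72/7 + 20/19)*(-92)) = 1/(10201 - 1228/133*(-92)) = 1/(10201 + 112976/133) = 1/(1469709/133) = 133/1469709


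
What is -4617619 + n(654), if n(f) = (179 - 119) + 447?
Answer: -4617112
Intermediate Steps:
n(f) = 507 (n(f) = 60 + 447 = 507)
-4617619 + n(654) = -4617619 + 507 = -4617112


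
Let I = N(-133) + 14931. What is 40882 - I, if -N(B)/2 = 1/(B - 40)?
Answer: 4489521/173 ≈ 25951.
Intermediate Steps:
N(B) = -2/(-40 + B) (N(B) = -2/(B - 40) = -2/(-40 + B))
I = 2583065/173 (I = -2/(-40 - 133) + 14931 = -2/(-173) + 14931 = -2*(-1/173) + 14931 = 2/173 + 14931 = 2583065/173 ≈ 14931.)
40882 - I = 40882 - 1*2583065/173 = 40882 - 2583065/173 = 4489521/173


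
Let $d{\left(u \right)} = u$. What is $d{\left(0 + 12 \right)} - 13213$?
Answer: $-13201$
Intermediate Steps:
$d{\left(0 + 12 \right)} - 13213 = \left(0 + 12\right) - 13213 = 12 - 13213 = -13201$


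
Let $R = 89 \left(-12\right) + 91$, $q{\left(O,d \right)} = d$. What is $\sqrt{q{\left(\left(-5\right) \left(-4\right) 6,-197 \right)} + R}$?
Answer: $i \sqrt{1174} \approx 34.264 i$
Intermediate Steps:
$R = -977$ ($R = -1068 + 91 = -977$)
$\sqrt{q{\left(\left(-5\right) \left(-4\right) 6,-197 \right)} + R} = \sqrt{-197 - 977} = \sqrt{-1174} = i \sqrt{1174}$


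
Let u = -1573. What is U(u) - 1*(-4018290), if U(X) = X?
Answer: 4016717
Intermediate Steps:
U(u) - 1*(-4018290) = -1573 - 1*(-4018290) = -1573 + 4018290 = 4016717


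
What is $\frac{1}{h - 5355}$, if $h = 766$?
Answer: $- \frac{1}{4589} \approx -0.00021791$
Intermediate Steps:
$\frac{1}{h - 5355} = \frac{1}{766 - 5355} = \frac{1}{-4589} = - \frac{1}{4589}$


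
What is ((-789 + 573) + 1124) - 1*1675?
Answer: -767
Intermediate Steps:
((-789 + 573) + 1124) - 1*1675 = (-216 + 1124) - 1675 = 908 - 1675 = -767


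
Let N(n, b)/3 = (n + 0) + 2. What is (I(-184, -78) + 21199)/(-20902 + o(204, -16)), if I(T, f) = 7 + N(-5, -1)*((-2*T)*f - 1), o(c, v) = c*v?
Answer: -279551/24166 ≈ -11.568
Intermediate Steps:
N(n, b) = 6 + 3*n (N(n, b) = 3*((n + 0) + 2) = 3*(n + 2) = 3*(2 + n) = 6 + 3*n)
I(T, f) = 16 + 18*T*f (I(T, f) = 7 + (6 + 3*(-5))*((-2*T)*f - 1) = 7 + (6 - 15)*(-2*T*f - 1) = 7 - 9*(-1 - 2*T*f) = 7 + (9 + 18*T*f) = 16 + 18*T*f)
(I(-184, -78) + 21199)/(-20902 + o(204, -16)) = ((16 + 18*(-184)*(-78)) + 21199)/(-20902 + 204*(-16)) = ((16 + 258336) + 21199)/(-20902 - 3264) = (258352 + 21199)/(-24166) = 279551*(-1/24166) = -279551/24166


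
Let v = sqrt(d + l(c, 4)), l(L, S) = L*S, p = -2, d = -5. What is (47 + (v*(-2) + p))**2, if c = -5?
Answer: 1925 - 900*I ≈ 1925.0 - 900.0*I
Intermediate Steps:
v = 5*I (v = sqrt(-5 - 5*4) = sqrt(-5 - 20) = sqrt(-25) = 5*I ≈ 5.0*I)
(47 + (v*(-2) + p))**2 = (47 + ((5*I)*(-2) - 2))**2 = (47 + (-10*I - 2))**2 = (47 + (-2 - 10*I))**2 = (45 - 10*I)**2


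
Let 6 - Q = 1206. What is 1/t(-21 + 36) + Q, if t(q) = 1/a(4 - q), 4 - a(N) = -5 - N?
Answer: -1202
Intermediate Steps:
Q = -1200 (Q = 6 - 1*1206 = 6 - 1206 = -1200)
a(N) = 9 + N (a(N) = 4 - (-5 - N) = 4 + (5 + N) = 9 + N)
t(q) = 1/(13 - q) (t(q) = 1/(9 + (4 - q)) = 1/(13 - q))
1/t(-21 + 36) + Q = 1/(-1/(-13 + (-21 + 36))) - 1200 = 1/(-1/(-13 + 15)) - 1200 = 1/(-1/2) - 1200 = 1/(-1*½) - 1200 = 1/(-½) - 1200 = -2 - 1200 = -1202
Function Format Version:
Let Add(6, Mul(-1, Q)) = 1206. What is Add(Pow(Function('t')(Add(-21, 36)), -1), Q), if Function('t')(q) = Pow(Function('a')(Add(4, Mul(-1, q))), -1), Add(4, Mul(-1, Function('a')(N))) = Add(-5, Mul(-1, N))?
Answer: -1202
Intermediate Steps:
Q = -1200 (Q = Add(6, Mul(-1, 1206)) = Add(6, -1206) = -1200)
Function('a')(N) = Add(9, N) (Function('a')(N) = Add(4, Mul(-1, Add(-5, Mul(-1, N)))) = Add(4, Add(5, N)) = Add(9, N))
Function('t')(q) = Pow(Add(13, Mul(-1, q)), -1) (Function('t')(q) = Pow(Add(9, Add(4, Mul(-1, q))), -1) = Pow(Add(13, Mul(-1, q)), -1))
Add(Pow(Function('t')(Add(-21, 36)), -1), Q) = Add(Pow(Mul(-1, Pow(Add(-13, Add(-21, 36)), -1)), -1), -1200) = Add(Pow(Mul(-1, Pow(Add(-13, 15), -1)), -1), -1200) = Add(Pow(Mul(-1, Pow(2, -1)), -1), -1200) = Add(Pow(Mul(-1, Rational(1, 2)), -1), -1200) = Add(Pow(Rational(-1, 2), -1), -1200) = Add(-2, -1200) = -1202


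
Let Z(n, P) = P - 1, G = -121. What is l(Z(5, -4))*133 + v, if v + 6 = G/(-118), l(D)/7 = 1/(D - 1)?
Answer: -28345/177 ≈ -160.14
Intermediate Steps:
Z(n, P) = -1 + P
l(D) = 7/(-1 + D) (l(D) = 7/(D - 1) = 7/(-1 + D))
v = -587/118 (v = -6 - 121/(-118) = -6 - 121*(-1/118) = -6 + 121/118 = -587/118 ≈ -4.9746)
l(Z(5, -4))*133 + v = (7/(-1 + (-1 - 4)))*133 - 587/118 = (7/(-1 - 5))*133 - 587/118 = (7/(-6))*133 - 587/118 = (7*(-⅙))*133 - 587/118 = -7/6*133 - 587/118 = -931/6 - 587/118 = -28345/177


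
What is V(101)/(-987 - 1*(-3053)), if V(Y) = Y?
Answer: 101/2066 ≈ 0.048887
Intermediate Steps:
V(101)/(-987 - 1*(-3053)) = 101/(-987 - 1*(-3053)) = 101/(-987 + 3053) = 101/2066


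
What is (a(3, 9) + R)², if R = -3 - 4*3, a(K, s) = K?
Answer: 144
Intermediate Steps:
R = -15 (R = -3 - 12 = -15)
(a(3, 9) + R)² = (3 - 15)² = (-12)² = 144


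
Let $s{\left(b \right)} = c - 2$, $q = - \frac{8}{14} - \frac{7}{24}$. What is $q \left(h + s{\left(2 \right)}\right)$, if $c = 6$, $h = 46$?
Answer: $- \frac{3625}{84} \approx -43.155$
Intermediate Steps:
$q = - \frac{145}{168}$ ($q = \left(-8\right) \frac{1}{14} - \frac{7}{24} = - \frac{4}{7} - \frac{7}{24} = - \frac{145}{168} \approx -0.8631$)
$s{\left(b \right)} = 4$ ($s{\left(b \right)} = 6 - 2 = 4$)
$q \left(h + s{\left(2 \right)}\right) = - \frac{145 \left(46 + 4\right)}{168} = \left(- \frac{145}{168}\right) 50 = - \frac{3625}{84}$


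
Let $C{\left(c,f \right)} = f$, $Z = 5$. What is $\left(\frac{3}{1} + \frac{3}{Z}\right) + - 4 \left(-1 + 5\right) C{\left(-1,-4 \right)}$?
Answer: $\frac{338}{5} \approx 67.6$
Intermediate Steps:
$\left(\frac{3}{1} + \frac{3}{Z}\right) + - 4 \left(-1 + 5\right) C{\left(-1,-4 \right)} = \left(\frac{3}{1} + \frac{3}{5}\right) + - 4 \left(-1 + 5\right) \left(-4\right) = \left(3 \cdot 1 + 3 \cdot \frac{1}{5}\right) + \left(-4\right) 4 \left(-4\right) = \left(3 + \frac{3}{5}\right) - -64 = \frac{18}{5} + 64 = \frac{338}{5}$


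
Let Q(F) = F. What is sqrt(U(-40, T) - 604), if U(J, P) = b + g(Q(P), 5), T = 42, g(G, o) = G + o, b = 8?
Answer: 3*I*sqrt(61) ≈ 23.431*I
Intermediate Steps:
U(J, P) = 13 + P (U(J, P) = 8 + (P + 5) = 8 + (5 + P) = 13 + P)
sqrt(U(-40, T) - 604) = sqrt((13 + 42) - 604) = sqrt(55 - 604) = sqrt(-549) = 3*I*sqrt(61)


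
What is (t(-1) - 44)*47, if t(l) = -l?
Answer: -2021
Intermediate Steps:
(t(-1) - 44)*47 = (-1*(-1) - 44)*47 = (1 - 44)*47 = -43*47 = -2021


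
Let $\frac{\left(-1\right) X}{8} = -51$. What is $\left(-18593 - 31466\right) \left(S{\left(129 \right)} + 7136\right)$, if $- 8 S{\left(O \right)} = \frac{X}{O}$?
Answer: $- \frac{15359653029}{43} \approx -3.572 \cdot 10^{8}$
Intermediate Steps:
$X = 408$ ($X = \left(-8\right) \left(-51\right) = 408$)
$S{\left(O \right)} = - \frac{51}{O}$ ($S{\left(O \right)} = - \frac{408 \frac{1}{O}}{8} = - \frac{51}{O}$)
$\left(-18593 - 31466\right) \left(S{\left(129 \right)} + 7136\right) = \left(-18593 - 31466\right) \left(- \frac{51}{129} + 7136\right) = \left(-18593 - 31466\right) \left(\left(-51\right) \frac{1}{129} + 7136\right) = \left(-18593 - 31466\right) \left(- \frac{17}{43} + 7136\right) = \left(-50059\right) \frac{306831}{43} = - \frac{15359653029}{43}$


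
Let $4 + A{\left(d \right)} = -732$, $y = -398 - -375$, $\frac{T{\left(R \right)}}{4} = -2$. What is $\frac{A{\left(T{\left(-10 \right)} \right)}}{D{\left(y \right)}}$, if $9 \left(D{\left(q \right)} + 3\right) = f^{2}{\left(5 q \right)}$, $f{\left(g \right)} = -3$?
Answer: $368$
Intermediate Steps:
$T{\left(R \right)} = -8$ ($T{\left(R \right)} = 4 \left(-2\right) = -8$)
$y = -23$ ($y = -398 + 375 = -23$)
$A{\left(d \right)} = -736$ ($A{\left(d \right)} = -4 - 732 = -736$)
$D{\left(q \right)} = -2$ ($D{\left(q \right)} = -3 + \frac{\left(-3\right)^{2}}{9} = -3 + \frac{1}{9} \cdot 9 = -3 + 1 = -2$)
$\frac{A{\left(T{\left(-10 \right)} \right)}}{D{\left(y \right)}} = - \frac{736}{-2} = \left(-736\right) \left(- \frac{1}{2}\right) = 368$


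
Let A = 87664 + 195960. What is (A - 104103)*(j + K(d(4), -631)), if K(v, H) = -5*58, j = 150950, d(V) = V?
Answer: 27046633860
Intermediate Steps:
A = 283624
K(v, H) = -290
(A - 104103)*(j + K(d(4), -631)) = (283624 - 104103)*(150950 - 290) = 179521*150660 = 27046633860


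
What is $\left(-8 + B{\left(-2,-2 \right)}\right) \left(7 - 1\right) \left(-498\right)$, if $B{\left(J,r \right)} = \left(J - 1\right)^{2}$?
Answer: $-2988$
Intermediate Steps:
$B{\left(J,r \right)} = \left(-1 + J\right)^{2}$
$\left(-8 + B{\left(-2,-2 \right)}\right) \left(7 - 1\right) \left(-498\right) = \left(-8 + \left(-1 - 2\right)^{2}\right) \left(7 - 1\right) \left(-498\right) = \left(-8 + \left(-3\right)^{2}\right) 6 \left(-498\right) = \left(-8 + 9\right) 6 \left(-498\right) = 1 \cdot 6 \left(-498\right) = 6 \left(-498\right) = -2988$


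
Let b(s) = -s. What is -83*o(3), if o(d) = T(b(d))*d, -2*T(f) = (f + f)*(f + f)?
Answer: 4482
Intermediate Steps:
T(f) = -2*f² (T(f) = -(f + f)*(f + f)/2 = -2*f*2*f/2 = -2*f²)
o(d) = -2*d³ (o(d) = (-2*d²)*d = -2*d³)
-83*o(3) = -(-166)*3³ = -(-166)*27 = -83*(-54) = 4482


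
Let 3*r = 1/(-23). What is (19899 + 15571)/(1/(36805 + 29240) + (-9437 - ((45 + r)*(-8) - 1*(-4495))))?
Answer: -17960057150/6872173039 ≈ -2.6134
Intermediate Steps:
r = -1/69 (r = (⅓)/(-23) = (⅓)*(-1/23) = -1/69 ≈ -0.014493)
(19899 + 15571)/(1/(36805 + 29240) + (-9437 - ((45 + r)*(-8) - 1*(-4495)))) = (19899 + 15571)/(1/(36805 + 29240) + (-9437 - ((45 - 1/69)*(-8) - 1*(-4495)))) = 35470/(1/66045 + (-9437 - ((3104/69)*(-8) + 4495))) = 35470/(1/66045 + (-9437 - (-24832/69 + 4495))) = 35470/(1/66045 + (-9437 - 1*285323/69)) = 35470/(1/66045 + (-9437 - 285323/69)) = 35470/(1/66045 - 936476/69) = 35470/(-6872173039/506345) = 35470*(-506345/6872173039) = -17960057150/6872173039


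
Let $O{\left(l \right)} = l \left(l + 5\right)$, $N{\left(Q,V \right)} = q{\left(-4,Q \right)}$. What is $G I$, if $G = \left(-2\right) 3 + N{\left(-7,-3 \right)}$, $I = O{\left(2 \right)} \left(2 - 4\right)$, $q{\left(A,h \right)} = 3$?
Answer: $84$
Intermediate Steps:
$N{\left(Q,V \right)} = 3$
$O{\left(l \right)} = l \left(5 + l\right)$
$I = -28$ ($I = 2 \left(5 + 2\right) \left(2 - 4\right) = 2 \cdot 7 \left(-2\right) = 14 \left(-2\right) = -28$)
$G = -3$ ($G = \left(-2\right) 3 + 3 = -6 + 3 = -3$)
$G I = \left(-3\right) \left(-28\right) = 84$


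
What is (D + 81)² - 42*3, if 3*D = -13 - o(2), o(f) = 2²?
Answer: 49942/9 ≈ 5549.1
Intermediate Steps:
o(f) = 4
D = -17/3 (D = (-13 - 1*4)/3 = (-13 - 4)/3 = (⅓)*(-17) = -17/3 ≈ -5.6667)
(D + 81)² - 42*3 = (-17/3 + 81)² - 42*3 = (226/3)² - 126 = 51076/9 - 126 = 49942/9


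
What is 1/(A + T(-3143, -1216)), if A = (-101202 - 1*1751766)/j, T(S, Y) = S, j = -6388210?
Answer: -3194105/10038145531 ≈ -0.00031820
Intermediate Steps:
A = 926484/3194105 (A = (-101202 - 1*1751766)/(-6388210) = (-101202 - 1751766)*(-1/6388210) = -1852968*(-1/6388210) = 926484/3194105 ≈ 0.29006)
1/(A + T(-3143, -1216)) = 1/(926484/3194105 - 3143) = 1/(-10038145531/3194105) = -3194105/10038145531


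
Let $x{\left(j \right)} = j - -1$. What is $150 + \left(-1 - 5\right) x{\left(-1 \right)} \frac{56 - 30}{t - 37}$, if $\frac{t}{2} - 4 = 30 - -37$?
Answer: $150$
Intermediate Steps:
$t = 142$ ($t = 8 + 2 \left(30 - -37\right) = 8 + 2 \left(30 + 37\right) = 8 + 2 \cdot 67 = 8 + 134 = 142$)
$x{\left(j \right)} = 1 + j$ ($x{\left(j \right)} = j + 1 = 1 + j$)
$150 + \left(-1 - 5\right) x{\left(-1 \right)} \frac{56 - 30}{t - 37} = 150 + \left(-1 - 5\right) \left(1 - 1\right) \frac{56 - 30}{142 - 37} = 150 + \left(-6\right) 0 \cdot \frac{26}{105} = 150 + 0 \cdot 26 \cdot \frac{1}{105} = 150 + 0 \cdot \frac{26}{105} = 150 + 0 = 150$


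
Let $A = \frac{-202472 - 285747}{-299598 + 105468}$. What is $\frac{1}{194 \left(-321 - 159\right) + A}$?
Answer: $- \frac{194130}{18076897381} \approx -1.0739 \cdot 10^{-5}$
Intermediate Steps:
$A = \frac{488219}{194130}$ ($A = - \frac{488219}{-194130} = \left(-488219\right) \left(- \frac{1}{194130}\right) = \frac{488219}{194130} \approx 2.5149$)
$\frac{1}{194 \left(-321 - 159\right) + A} = \frac{1}{194 \left(-321 - 159\right) + \frac{488219}{194130}} = \frac{1}{194 \left(-480\right) + \frac{488219}{194130}} = \frac{1}{-93120 + \frac{488219}{194130}} = \frac{1}{- \frac{18076897381}{194130}} = - \frac{194130}{18076897381}$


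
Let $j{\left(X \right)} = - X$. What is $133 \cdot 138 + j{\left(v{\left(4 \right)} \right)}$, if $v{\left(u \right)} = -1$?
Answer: $18355$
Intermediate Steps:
$133 \cdot 138 + j{\left(v{\left(4 \right)} \right)} = 133 \cdot 138 - -1 = 18354 + 1 = 18355$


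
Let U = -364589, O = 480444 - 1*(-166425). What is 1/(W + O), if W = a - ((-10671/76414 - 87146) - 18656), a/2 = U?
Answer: 76414/1795204773 ≈ 4.2566e-5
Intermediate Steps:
O = 646869 (O = 480444 + 166425 = 646869)
a = -729178 (a = 2*(-364589) = -729178)
W = -47634642993/76414 (W = -729178 - ((-10671/76414 - 87146) - 18656) = -729178 - (-6659185115/76414 - 18656) = -729178 - 1*(-8084764699/76414) = -729178 + 8084764699/76414 = -47634642993/76414 ≈ -6.2338e+5)
1/(W + O) = 1/(-47634642993/76414 + 646869) = 1/(1795204773/76414) = 76414/1795204773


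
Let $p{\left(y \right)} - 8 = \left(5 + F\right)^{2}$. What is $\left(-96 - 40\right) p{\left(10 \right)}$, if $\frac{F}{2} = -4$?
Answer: $-2312$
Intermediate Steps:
$F = -8$ ($F = 2 \left(-4\right) = -8$)
$p{\left(y \right)} = 17$ ($p{\left(y \right)} = 8 + \left(5 - 8\right)^{2} = 8 + \left(-3\right)^{2} = 8 + 9 = 17$)
$\left(-96 - 40\right) p{\left(10 \right)} = \left(-96 - 40\right) 17 = \left(-136\right) 17 = -2312$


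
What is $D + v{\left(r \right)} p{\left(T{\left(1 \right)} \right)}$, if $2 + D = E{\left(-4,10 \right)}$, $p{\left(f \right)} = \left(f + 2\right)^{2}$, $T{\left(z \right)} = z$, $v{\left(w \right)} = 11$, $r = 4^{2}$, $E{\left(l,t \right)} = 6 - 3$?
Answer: $100$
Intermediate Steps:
$E{\left(l,t \right)} = 3$
$r = 16$
$p{\left(f \right)} = \left(2 + f\right)^{2}$
$D = 1$ ($D = -2 + 3 = 1$)
$D + v{\left(r \right)} p{\left(T{\left(1 \right)} \right)} = 1 + 11 \left(2 + 1\right)^{2} = 1 + 11 \cdot 3^{2} = 1 + 11 \cdot 9 = 1 + 99 = 100$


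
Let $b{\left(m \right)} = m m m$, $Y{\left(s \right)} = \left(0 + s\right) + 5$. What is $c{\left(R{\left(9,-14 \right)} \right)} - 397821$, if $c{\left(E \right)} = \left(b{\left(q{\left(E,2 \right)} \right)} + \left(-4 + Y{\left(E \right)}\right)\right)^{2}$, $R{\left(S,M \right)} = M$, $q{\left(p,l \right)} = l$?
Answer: $-397796$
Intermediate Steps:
$Y{\left(s \right)} = 5 + s$ ($Y{\left(s \right)} = s + 5 = 5 + s$)
$b{\left(m \right)} = m^{3}$ ($b{\left(m \right)} = m^{2} m = m^{3}$)
$c{\left(E \right)} = \left(9 + E\right)^{2}$ ($c{\left(E \right)} = \left(2^{3} + \left(-4 + \left(5 + E\right)\right)\right)^{2} = \left(8 + \left(1 + E\right)\right)^{2} = \left(9 + E\right)^{2}$)
$c{\left(R{\left(9,-14 \right)} \right)} - 397821 = \left(9 - 14\right)^{2} - 397821 = \left(-5\right)^{2} - 397821 = 25 - 397821 = -397796$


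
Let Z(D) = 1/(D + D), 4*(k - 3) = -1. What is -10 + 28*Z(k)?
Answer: -54/11 ≈ -4.9091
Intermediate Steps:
k = 11/4 (k = 3 + (¼)*(-1) = 3 - ¼ = 11/4 ≈ 2.7500)
Z(D) = 1/(2*D)
-10 + 28*Z(k) = -10 + 28*(1/(2*(11/4))) = -10 + 28*((½)*(4/11)) = -10 + 28*(2/11) = -10 + 56/11 = -54/11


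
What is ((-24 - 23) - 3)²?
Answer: 2500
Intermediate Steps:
((-24 - 23) - 3)² = (-47 - 3)² = (-50)² = 2500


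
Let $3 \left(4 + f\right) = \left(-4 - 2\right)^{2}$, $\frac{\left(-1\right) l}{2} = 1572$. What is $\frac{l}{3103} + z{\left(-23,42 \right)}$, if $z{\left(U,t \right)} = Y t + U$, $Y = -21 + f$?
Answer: $- \frac{1768751}{3103} \approx -570.01$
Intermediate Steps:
$l = -3144$ ($l = \left(-2\right) 1572 = -3144$)
$f = 8$ ($f = -4 + \frac{\left(-4 - 2\right)^{2}}{3} = -4 + \frac{\left(-6\right)^{2}}{3} = -4 + \frac{1}{3} \cdot 36 = -4 + 12 = 8$)
$Y = -13$ ($Y = -21 + 8 = -13$)
$z{\left(U,t \right)} = U - 13 t$ ($z{\left(U,t \right)} = - 13 t + U = U - 13 t$)
$\frac{l}{3103} + z{\left(-23,42 \right)} = - \frac{3144}{3103} - 569 = - \frac{1768751}{3103}$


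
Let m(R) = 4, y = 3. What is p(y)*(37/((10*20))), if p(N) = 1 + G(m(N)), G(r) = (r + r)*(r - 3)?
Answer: 333/200 ≈ 1.6650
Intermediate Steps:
G(r) = 2*r*(-3 + r) (G(r) = (2*r)*(-3 + r) = 2*r*(-3 + r))
p(N) = 9 (p(N) = 1 + 2*4*(-3 + 4) = 1 + 2*4*1 = 1 + 8 = 9)
p(y)*(37/((10*20))) = 9*(37/((10*20))) = 9*(37/200) = 333/200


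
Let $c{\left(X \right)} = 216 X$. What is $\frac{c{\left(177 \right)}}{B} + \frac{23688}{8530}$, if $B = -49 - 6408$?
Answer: $- \frac{86582772}{27539105} \approx -3.144$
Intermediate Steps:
$B = -6457$ ($B = -49 - 6408 = -6457$)
$\frac{c{\left(177 \right)}}{B} + \frac{23688}{8530} = \frac{216 \cdot 177}{-6457} + \frac{23688}{8530} = 38232 \left(- \frac{1}{6457}\right) + 23688 \cdot \frac{1}{8530} = - \frac{38232}{6457} + \frac{11844}{4265} = - \frac{86582772}{27539105}$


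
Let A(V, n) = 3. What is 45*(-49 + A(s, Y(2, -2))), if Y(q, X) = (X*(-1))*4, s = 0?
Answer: -2070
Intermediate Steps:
Y(q, X) = -4*X (Y(q, X) = -X*4 = -4*X)
45*(-49 + A(s, Y(2, -2))) = 45*(-49 + 3) = 45*(-46) = -2070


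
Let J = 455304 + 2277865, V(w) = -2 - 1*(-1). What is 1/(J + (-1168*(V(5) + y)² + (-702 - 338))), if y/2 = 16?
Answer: 1/1609681 ≈ 6.2124e-7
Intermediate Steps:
y = 32 (y = 2*16 = 32)
V(w) = -1 (V(w) = -2 + 1 = -1)
J = 2733169
1/(J + (-1168*(V(5) + y)² + (-702 - 338))) = 1/(2733169 + (-1168*(-1 + 32)² + (-702 - 338))) = 1/(2733169 + (-1168*31² - 1040)) = 1/(2733169 + (-1168*961 - 1040)) = 1/(2733169 + (-1122448 - 1040)) = 1/(2733169 - 1123488) = 1/1609681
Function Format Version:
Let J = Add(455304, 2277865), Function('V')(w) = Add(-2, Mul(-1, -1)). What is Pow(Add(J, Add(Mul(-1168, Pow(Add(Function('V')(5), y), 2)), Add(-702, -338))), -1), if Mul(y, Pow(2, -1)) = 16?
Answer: Rational(1, 1609681) ≈ 6.2124e-7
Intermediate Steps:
y = 32 (y = Mul(2, 16) = 32)
Function('V')(w) = -1 (Function('V')(w) = Add(-2, 1) = -1)
J = 2733169
Pow(Add(J, Add(Mul(-1168, Pow(Add(Function('V')(5), y), 2)), Add(-702, -338))), -1) = Pow(Add(2733169, Add(Mul(-1168, Pow(Add(-1, 32), 2)), Add(-702, -338))), -1) = Pow(Add(2733169, Add(Mul(-1168, Pow(31, 2)), -1040)), -1) = Pow(Add(2733169, Add(Mul(-1168, 961), -1040)), -1) = Pow(Add(2733169, Add(-1122448, -1040)), -1) = Pow(Add(2733169, -1123488), -1) = Pow(1609681, -1) = Rational(1, 1609681)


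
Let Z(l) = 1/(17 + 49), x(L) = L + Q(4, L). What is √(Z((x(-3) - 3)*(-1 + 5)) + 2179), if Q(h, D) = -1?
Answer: 7*√193710/66 ≈ 46.680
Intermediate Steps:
x(L) = -1 + L (x(L) = L - 1 = -1 + L)
Z(l) = 1/66
√(Z((x(-3) - 3)*(-1 + 5)) + 2179) = √(1/66 + 2179) = √(143815/66) = 7*√193710/66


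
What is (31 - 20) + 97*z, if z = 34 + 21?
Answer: 5346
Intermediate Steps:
z = 55
(31 - 20) + 97*z = (31 - 20) + 97*55 = 11 + 5335 = 5346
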